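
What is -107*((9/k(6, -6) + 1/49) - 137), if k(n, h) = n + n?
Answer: 2857007/196 ≈ 14577.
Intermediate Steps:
k(n, h) = 2*n
-107*((9/k(6, -6) + 1/49) - 137) = -107*((9/((2*6)) + 1/49) - 137) = -107*((9/12 + 1*(1/49)) - 137) = -107*((9*(1/12) + 1/49) - 137) = -107*((3/4 + 1/49) - 137) = -107*(151/196 - 137) = -107*(-26701/196) = 2857007/196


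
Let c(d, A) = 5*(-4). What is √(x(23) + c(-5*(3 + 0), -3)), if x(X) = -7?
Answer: 3*I*√3 ≈ 5.1962*I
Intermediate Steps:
c(d, A) = -20
√(x(23) + c(-5*(3 + 0), -3)) = √(-7 - 20) = √(-27) = 3*I*√3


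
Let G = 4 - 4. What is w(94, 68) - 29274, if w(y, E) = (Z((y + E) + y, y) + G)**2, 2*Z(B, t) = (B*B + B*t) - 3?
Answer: 8027505313/4 ≈ 2.0069e+9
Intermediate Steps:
Z(B, t) = -3/2 + B**2/2 + B*t/2 (Z(B, t) = ((B*B + B*t) - 3)/2 = ((B**2 + B*t) - 3)/2 = (-3 + B**2 + B*t)/2 = -3/2 + B**2/2 + B*t/2)
G = 0
w(y, E) = (-3/2 + (E + 2*y)**2/2 + y*(E + 2*y)/2)**2 (w(y, E) = ((-3/2 + ((y + E) + y)**2/2 + ((y + E) + y)*y/2) + 0)**2 = ((-3/2 + ((E + y) + y)**2/2 + ((E + y) + y)*y/2) + 0)**2 = ((-3/2 + (E + 2*y)**2/2 + (E + 2*y)*y/2) + 0)**2 = ((-3/2 + (E + 2*y)**2/2 + y*(E + 2*y)/2) + 0)**2 = (-3/2 + (E + 2*y)**2/2 + y*(E + 2*y)/2)**2)
w(94, 68) - 29274 = (-3 + (68 + 2*94)**2 + 94*(68 + 2*94))**2/4 - 29274 = (-3 + (68 + 188)**2 + 94*(68 + 188))**2/4 - 29274 = (-3 + 256**2 + 94*256)**2/4 - 29274 = (-3 + 65536 + 24064)**2/4 - 29274 = (1/4)*89597**2 - 29274 = (1/4)*8027622409 - 29274 = 8027622409/4 - 29274 = 8027505313/4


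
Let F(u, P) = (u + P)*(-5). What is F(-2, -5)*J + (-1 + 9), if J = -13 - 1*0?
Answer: -447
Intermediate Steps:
F(u, P) = -5*P - 5*u (F(u, P) = (P + u)*(-5) = -5*P - 5*u)
J = -13 (J = -13 + 0 = -13)
F(-2, -5)*J + (-1 + 9) = (-5*(-5) - 5*(-2))*(-13) + (-1 + 9) = (25 + 10)*(-13) + 8 = 35*(-13) + 8 = -455 + 8 = -447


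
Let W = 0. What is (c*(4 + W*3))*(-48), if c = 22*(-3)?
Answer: 12672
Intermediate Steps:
c = -66
(c*(4 + W*3))*(-48) = -66*(4 + 0*3)*(-48) = -66*(4 + 0)*(-48) = -66*4*(-48) = -264*(-48) = 12672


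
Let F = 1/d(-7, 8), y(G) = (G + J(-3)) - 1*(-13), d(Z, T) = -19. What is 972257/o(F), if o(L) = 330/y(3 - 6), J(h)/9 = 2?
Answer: 1237418/15 ≈ 82495.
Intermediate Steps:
J(h) = 18 (J(h) = 9*2 = 18)
y(G) = 31 + G (y(G) = (G + 18) - 1*(-13) = (18 + G) + 13 = 31 + G)
F = -1/19 (F = 1/(-19) = -1/19 ≈ -0.052632)
o(L) = 165/14 (o(L) = 330/(31 + (3 - 6)) = 330/(31 - 3) = 330/28 = 330*(1/28) = 165/14)
972257/o(F) = 972257/(165/14) = 972257*(14/165) = 1237418/15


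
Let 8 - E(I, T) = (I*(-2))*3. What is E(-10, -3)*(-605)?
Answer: 31460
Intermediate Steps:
E(I, T) = 8 + 6*I (E(I, T) = 8 - I*(-2)*3 = 8 - (-2*I)*3 = 8 - (-6)*I = 8 + 6*I)
E(-10, -3)*(-605) = (8 + 6*(-10))*(-605) = (8 - 60)*(-605) = -52*(-605) = 31460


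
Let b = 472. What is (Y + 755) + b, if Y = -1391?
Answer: -164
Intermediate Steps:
(Y + 755) + b = (-1391 + 755) + 472 = -636 + 472 = -164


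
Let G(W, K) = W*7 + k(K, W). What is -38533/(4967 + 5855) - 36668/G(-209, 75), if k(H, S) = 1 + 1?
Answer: 340524383/15810942 ≈ 21.537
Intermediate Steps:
k(H, S) = 2
G(W, K) = 2 + 7*W (G(W, K) = W*7 + 2 = 7*W + 2 = 2 + 7*W)
-38533/(4967 + 5855) - 36668/G(-209, 75) = -38533/(4967 + 5855) - 36668/(2 + 7*(-209)) = -38533/10822 - 36668/(2 - 1463) = -38533*1/10822 - 36668/(-1461) = -38533/10822 - 36668*(-1/1461) = -38533/10822 + 36668/1461 = 340524383/15810942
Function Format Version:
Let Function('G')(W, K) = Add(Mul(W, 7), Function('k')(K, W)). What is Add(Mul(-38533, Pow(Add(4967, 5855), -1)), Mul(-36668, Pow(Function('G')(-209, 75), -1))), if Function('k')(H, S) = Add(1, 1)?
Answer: Rational(340524383, 15810942) ≈ 21.537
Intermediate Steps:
Function('k')(H, S) = 2
Function('G')(W, K) = Add(2, Mul(7, W)) (Function('G')(W, K) = Add(Mul(W, 7), 2) = Add(Mul(7, W), 2) = Add(2, Mul(7, W)))
Add(Mul(-38533, Pow(Add(4967, 5855), -1)), Mul(-36668, Pow(Function('G')(-209, 75), -1))) = Add(Mul(-38533, Pow(Add(4967, 5855), -1)), Mul(-36668, Pow(Add(2, Mul(7, -209)), -1))) = Add(Mul(-38533, Pow(10822, -1)), Mul(-36668, Pow(Add(2, -1463), -1))) = Add(Mul(-38533, Rational(1, 10822)), Mul(-36668, Pow(-1461, -1))) = Add(Rational(-38533, 10822), Mul(-36668, Rational(-1, 1461))) = Add(Rational(-38533, 10822), Rational(36668, 1461)) = Rational(340524383, 15810942)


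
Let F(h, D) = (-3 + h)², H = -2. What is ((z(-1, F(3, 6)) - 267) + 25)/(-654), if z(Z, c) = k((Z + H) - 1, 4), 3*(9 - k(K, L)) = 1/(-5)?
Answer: 1747/4905 ≈ 0.35617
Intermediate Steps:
k(K, L) = 136/15 (k(K, L) = 9 - ⅓/(-5) = 9 - ⅓*(-⅕) = 9 + 1/15 = 136/15)
z(Z, c) = 136/15
((z(-1, F(3, 6)) - 267) + 25)/(-654) = ((136/15 - 267) + 25)/(-654) = (-3869/15 + 25)*(-1/654) = -3494/15*(-1/654) = 1747/4905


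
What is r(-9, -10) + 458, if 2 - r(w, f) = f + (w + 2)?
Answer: 477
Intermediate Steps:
r(w, f) = -f - w (r(w, f) = 2 - (f + (w + 2)) = 2 - (f + (2 + w)) = 2 - (2 + f + w) = 2 + (-2 - f - w) = -f - w)
r(-9, -10) + 458 = (-1*(-10) - 1*(-9)) + 458 = (10 + 9) + 458 = 19 + 458 = 477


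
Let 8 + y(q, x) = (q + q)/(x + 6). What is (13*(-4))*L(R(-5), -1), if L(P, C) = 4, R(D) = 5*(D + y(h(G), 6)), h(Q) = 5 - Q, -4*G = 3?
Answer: -208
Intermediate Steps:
G = -3/4 (G = -1/4*3 = -3/4 ≈ -0.75000)
y(q, x) = -8 + 2*q/(6 + x) (y(q, x) = -8 + (q + q)/(x + 6) = -8 + (2*q)/(6 + x) = -8 + 2*q/(6 + x))
R(D) = -845/24 + 5*D (R(D) = 5*(D + 2*(-24 + (5 - 1*(-3/4)) - 4*6)/(6 + 6)) = 5*(D + 2*(-24 + (5 + 3/4) - 24)/12) = 5*(D + 2*(1/12)*(-24 + 23/4 - 24)) = 5*(D + 2*(1/12)*(-169/4)) = 5*(D - 169/24) = 5*(-169/24 + D) = -845/24 + 5*D)
(13*(-4))*L(R(-5), -1) = (13*(-4))*4 = -52*4 = -208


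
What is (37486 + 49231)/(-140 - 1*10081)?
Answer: -86717/10221 ≈ -8.4842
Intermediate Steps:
(37486 + 49231)/(-140 - 1*10081) = 86717/(-140 - 10081) = 86717/(-10221) = 86717*(-1/10221) = -86717/10221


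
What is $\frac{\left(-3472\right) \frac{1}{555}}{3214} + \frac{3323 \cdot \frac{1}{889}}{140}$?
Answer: $\frac{549534259}{22200801420} \approx 0.024753$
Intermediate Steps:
$\frac{\left(-3472\right) \frac{1}{555}}{3214} + \frac{3323 \cdot \frac{1}{889}}{140} = \left(-3472\right) \frac{1}{555} \cdot \frac{1}{3214} + 3323 \cdot \frac{1}{889} \cdot \frac{1}{140} = \left(- \frac{3472}{555}\right) \frac{1}{3214} + \frac{3323}{889} \cdot \frac{1}{140} = - \frac{1736}{891885} + \frac{3323}{124460} = \frac{549534259}{22200801420}$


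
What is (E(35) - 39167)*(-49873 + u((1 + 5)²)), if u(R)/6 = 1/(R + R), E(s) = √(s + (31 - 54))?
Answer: 23440470325/12 - 598475*√3/6 ≈ 1.9532e+9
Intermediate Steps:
E(s) = √(-23 + s) (E(s) = √(s - 23) = √(-23 + s))
u(R) = 3/R (u(R) = 6/(R + R) = 6/((2*R)) = 6*(1/(2*R)) = 3/R)
(E(35) - 39167)*(-49873 + u((1 + 5)²)) = (√(-23 + 35) - 39167)*(-49873 + 3/((1 + 5)²)) = (√12 - 39167)*(-49873 + 3/(6²)) = (2*√3 - 39167)*(-49873 + 3/36) = (-39167 + 2*√3)*(-49873 + 3*(1/36)) = (-39167 + 2*√3)*(-49873 + 1/12) = (-39167 + 2*√3)*(-598475/12) = 23440470325/12 - 598475*√3/6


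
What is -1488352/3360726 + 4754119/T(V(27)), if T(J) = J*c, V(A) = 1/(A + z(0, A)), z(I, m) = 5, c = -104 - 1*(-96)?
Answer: -31954583404964/1680363 ≈ -1.9016e+7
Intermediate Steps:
c = -8 (c = -104 + 96 = -8)
V(A) = 1/(5 + A) (V(A) = 1/(A + 5) = 1/(5 + A))
T(J) = -8*J (T(J) = J*(-8) = -8*J)
-1488352/3360726 + 4754119/T(V(27)) = -1488352/3360726 + 4754119/((-8/(5 + 27))) = -1488352*1/3360726 + 4754119/((-8/32)) = -744176/1680363 + 4754119/((-8*1/32)) = -744176/1680363 + 4754119/(-1/4) = -744176/1680363 + 4754119*(-4) = -744176/1680363 - 19016476 = -31954583404964/1680363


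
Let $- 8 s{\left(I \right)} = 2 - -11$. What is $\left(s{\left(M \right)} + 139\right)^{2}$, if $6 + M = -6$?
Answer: $\frac{1207801}{64} \approx 18872.0$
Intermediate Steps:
$M = -12$ ($M = -6 - 6 = -12$)
$s{\left(I \right)} = - \frac{13}{8}$ ($s{\left(I \right)} = - \frac{2 - -11}{8} = - \frac{2 + 11}{8} = \left(- \frac{1}{8}\right) 13 = - \frac{13}{8}$)
$\left(s{\left(M \right)} + 139\right)^{2} = \left(- \frac{13}{8} + 139\right)^{2} = \left(\frac{1099}{8}\right)^{2} = \frac{1207801}{64}$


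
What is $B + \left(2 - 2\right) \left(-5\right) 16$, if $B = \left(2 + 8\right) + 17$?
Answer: $27$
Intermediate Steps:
$B = 27$ ($B = 10 + 17 = 27$)
$B + \left(2 - 2\right) \left(-5\right) 16 = 27 + \left(2 - 2\right) \left(-5\right) 16 = 27 + 0 \left(-5\right) 16 = 27 + 0 \cdot 16 = 27 + 0 = 27$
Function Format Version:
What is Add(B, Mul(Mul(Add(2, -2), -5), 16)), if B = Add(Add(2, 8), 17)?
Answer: 27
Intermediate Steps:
B = 27 (B = Add(10, 17) = 27)
Add(B, Mul(Mul(Add(2, -2), -5), 16)) = Add(27, Mul(Mul(Add(2, -2), -5), 16)) = Add(27, Mul(Mul(0, -5), 16)) = Add(27, Mul(0, 16)) = Add(27, 0) = 27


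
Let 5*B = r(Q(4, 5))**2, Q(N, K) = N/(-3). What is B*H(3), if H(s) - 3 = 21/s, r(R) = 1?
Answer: 2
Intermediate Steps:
Q(N, K) = -N/3 (Q(N, K) = N*(-1/3) = -N/3)
H(s) = 3 + 21/s
B = 1/5 (B = (1/5)*1**2 = (1/5)*1 = 1/5 ≈ 0.20000)
B*H(3) = (3 + 21/3)/5 = (3 + 21*(1/3))/5 = (3 + 7)/5 = (1/5)*10 = 2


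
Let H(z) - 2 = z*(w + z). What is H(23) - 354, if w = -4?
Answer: 85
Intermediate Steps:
H(z) = 2 + z*(-4 + z)
H(23) - 354 = (2 + 23**2 - 4*23) - 354 = (2 + 529 - 92) - 354 = 439 - 354 = 85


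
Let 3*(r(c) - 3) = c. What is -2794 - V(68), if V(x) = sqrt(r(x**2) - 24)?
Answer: -2794 - sqrt(13683)/3 ≈ -2833.0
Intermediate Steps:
r(c) = 3 + c/3
V(x) = sqrt(-21 + x**2/3) (V(x) = sqrt((3 + x**2/3) - 24) = sqrt(-21 + x**2/3))
-2794 - V(68) = -2794 - sqrt(-189 + 3*68**2)/3 = -2794 - sqrt(-189 + 3*4624)/3 = -2794 - sqrt(-189 + 13872)/3 = -2794 - sqrt(13683)/3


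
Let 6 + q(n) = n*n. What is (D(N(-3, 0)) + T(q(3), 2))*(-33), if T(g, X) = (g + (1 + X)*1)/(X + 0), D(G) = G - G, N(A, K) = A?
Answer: -99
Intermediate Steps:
D(G) = 0
q(n) = -6 + n² (q(n) = -6 + n*n = -6 + n²)
T(g, X) = (1 + X + g)/X (T(g, X) = (g + (1 + X))/X = (1 + X + g)/X)
(D(N(-3, 0)) + T(q(3), 2))*(-33) = (0 + (1 + 2 + (-6 + 3²))/2)*(-33) = (0 + (1 + 2 + (-6 + 9))/2)*(-33) = (0 + (1 + 2 + 3)/2)*(-33) = (0 + (½)*6)*(-33) = (0 + 3)*(-33) = 3*(-33) = -99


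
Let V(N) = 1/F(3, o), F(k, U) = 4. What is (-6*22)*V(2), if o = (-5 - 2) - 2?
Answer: -33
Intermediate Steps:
o = -9 (o = -7 - 2 = -9)
V(N) = ¼ (V(N) = 1/4 = 1*(¼) = ¼)
(-6*22)*V(2) = -6*22*(¼) = -132*¼ = -33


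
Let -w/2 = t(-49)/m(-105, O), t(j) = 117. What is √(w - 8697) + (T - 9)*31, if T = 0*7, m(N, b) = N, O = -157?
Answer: -279 + 153*I*√455/35 ≈ -279.0 + 93.246*I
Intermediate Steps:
w = 78/35 (w = -234/(-105) = -234*(-1)/105 = -2*(-39/35) = 78/35 ≈ 2.2286)
T = 0
√(w - 8697) + (T - 9)*31 = √(78/35 - 8697) + (0 - 9)*31 = √(-304317/35) - 9*31 = 153*I*√455/35 - 279 = -279 + 153*I*√455/35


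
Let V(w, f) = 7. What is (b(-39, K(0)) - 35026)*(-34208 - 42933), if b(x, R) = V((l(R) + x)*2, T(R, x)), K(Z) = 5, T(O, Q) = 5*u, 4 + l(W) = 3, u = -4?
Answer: 2701400679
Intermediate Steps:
l(W) = -1 (l(W) = -4 + 3 = -1)
T(O, Q) = -20 (T(O, Q) = 5*(-4) = -20)
b(x, R) = 7
(b(-39, K(0)) - 35026)*(-34208 - 42933) = (7 - 35026)*(-34208 - 42933) = -35019*(-77141) = 2701400679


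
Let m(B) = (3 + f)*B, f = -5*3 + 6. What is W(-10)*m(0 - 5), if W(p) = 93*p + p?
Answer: -28200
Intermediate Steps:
f = -9 (f = -15 + 6 = -9)
W(p) = 94*p
m(B) = -6*B (m(B) = (3 - 9)*B = -6*B)
W(-10)*m(0 - 5) = (94*(-10))*(-6*(0 - 5)) = -(-5640)*(-5) = -940*30 = -28200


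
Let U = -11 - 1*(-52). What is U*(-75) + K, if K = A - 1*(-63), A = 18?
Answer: -2994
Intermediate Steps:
K = 81 (K = 18 - 1*(-63) = 18 + 63 = 81)
U = 41 (U = -11 + 52 = 41)
U*(-75) + K = 41*(-75) + 81 = -3075 + 81 = -2994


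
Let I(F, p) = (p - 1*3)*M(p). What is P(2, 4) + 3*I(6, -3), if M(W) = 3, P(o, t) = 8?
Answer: -46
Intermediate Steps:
I(F, p) = -9 + 3*p (I(F, p) = (p - 1*3)*3 = (p - 3)*3 = (-3 + p)*3 = -9 + 3*p)
P(2, 4) + 3*I(6, -3) = 8 + 3*(-9 + 3*(-3)) = 8 + 3*(-9 - 9) = 8 + 3*(-18) = 8 - 54 = -46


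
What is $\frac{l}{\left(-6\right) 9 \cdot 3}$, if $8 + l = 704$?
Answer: $- \frac{116}{27} \approx -4.2963$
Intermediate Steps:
$l = 696$ ($l = -8 + 704 = 696$)
$\frac{l}{\left(-6\right) 9 \cdot 3} = \frac{696}{\left(-6\right) 9 \cdot 3} = \frac{696}{\left(-54\right) 3} = \frac{696}{-162} = 696 \left(- \frac{1}{162}\right) = - \frac{116}{27}$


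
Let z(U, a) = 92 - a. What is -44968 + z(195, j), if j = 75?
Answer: -44951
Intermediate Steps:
-44968 + z(195, j) = -44968 + (92 - 1*75) = -44968 + (92 - 75) = -44968 + 17 = -44951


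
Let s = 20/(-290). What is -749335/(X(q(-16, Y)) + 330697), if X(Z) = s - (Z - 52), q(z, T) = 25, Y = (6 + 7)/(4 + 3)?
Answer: -21730715/9590994 ≈ -2.2657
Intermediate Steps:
s = -2/29 (s = 20*(-1/290) = -2/29 ≈ -0.068966)
Y = 13/7 ≈ 1.8571
X(Z) = 1506/29 - Z (X(Z) = -2/29 - (Z - 52) = -2/29 - (-52 + Z) = -2/29 + (52 - Z) = 1506/29 - Z)
-749335/(X(q(-16, Y)) + 330697) = -749335/((1506/29 - 1*25) + 330697) = -749335/((1506/29 - 25) + 330697) = -749335/(781/29 + 330697) = -749335/9590994/29 = -749335*29/9590994 = -21730715/9590994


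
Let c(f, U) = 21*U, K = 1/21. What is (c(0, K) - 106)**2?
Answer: 11025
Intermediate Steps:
K = 1/21 ≈ 0.047619
(c(0, K) - 106)**2 = (21*(1/21) - 106)**2 = (1 - 106)**2 = (-105)**2 = 11025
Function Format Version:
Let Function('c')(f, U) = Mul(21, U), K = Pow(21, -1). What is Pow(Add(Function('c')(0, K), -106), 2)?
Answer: 11025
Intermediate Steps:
K = Rational(1, 21) ≈ 0.047619
Pow(Add(Function('c')(0, K), -106), 2) = Pow(Add(Mul(21, Rational(1, 21)), -106), 2) = Pow(Add(1, -106), 2) = Pow(-105, 2) = 11025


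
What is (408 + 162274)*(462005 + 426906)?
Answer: 144609819302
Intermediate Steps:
(408 + 162274)*(462005 + 426906) = 162682*888911 = 144609819302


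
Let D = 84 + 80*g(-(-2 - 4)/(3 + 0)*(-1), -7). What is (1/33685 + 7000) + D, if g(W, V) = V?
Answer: 219760941/33685 ≈ 6524.0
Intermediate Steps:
D = -476 (D = 84 + 80*(-7) = 84 - 560 = -476)
(1/33685 + 7000) + D = (1/33685 + 7000) - 476 = 235795001/33685 - 476 = 219760941/33685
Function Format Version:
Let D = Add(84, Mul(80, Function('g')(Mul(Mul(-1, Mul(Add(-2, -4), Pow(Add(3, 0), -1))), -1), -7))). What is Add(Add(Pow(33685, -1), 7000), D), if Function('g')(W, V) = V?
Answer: Rational(219760941, 33685) ≈ 6524.0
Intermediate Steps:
D = -476 (D = Add(84, Mul(80, -7)) = Add(84, -560) = -476)
Add(Add(Pow(33685, -1), 7000), D) = Add(Add(Pow(33685, -1), 7000), -476) = Add(Add(Rational(1, 33685), 7000), -476) = Add(Rational(235795001, 33685), -476) = Rational(219760941, 33685)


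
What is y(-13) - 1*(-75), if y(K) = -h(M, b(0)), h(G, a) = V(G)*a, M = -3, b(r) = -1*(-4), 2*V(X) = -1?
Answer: 77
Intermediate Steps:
V(X) = -1/2 (V(X) = (1/2)*(-1) = -1/2)
b(r) = 4
h(G, a) = -a/2
y(K) = 2 (y(K) = -(-1)*4/2 = -1*(-2) = 2)
y(-13) - 1*(-75) = 2 - 1*(-75) = 2 + 75 = 77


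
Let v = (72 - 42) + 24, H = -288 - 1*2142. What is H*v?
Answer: -131220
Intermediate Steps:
H = -2430 (H = -288 - 2142 = -2430)
v = 54 (v = 30 + 24 = 54)
H*v = -2430*54 = -131220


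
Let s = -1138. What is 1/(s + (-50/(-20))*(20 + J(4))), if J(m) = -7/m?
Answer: -8/8739 ≈ -0.00091544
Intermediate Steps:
1/(s + (-50/(-20))*(20 + J(4))) = 1/(-1138 + (-50/(-20))*(20 - 7/4)) = 1/(-1138 + (-50*(-1/20))*(20 - 7*1/4)) = 1/(-1138 + 5*(20 - 7/4)/2) = 1/(-1138 + (5/2)*(73/4)) = 1/(-1138 + 365/8) = 1/(-8739/8) = -8/8739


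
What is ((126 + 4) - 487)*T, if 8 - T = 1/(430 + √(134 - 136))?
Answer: -87987767/30817 - 119*I*√2/61634 ≈ -2855.2 - 0.0027305*I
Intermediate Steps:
T = 8 - 1/(430 + I*√2) (T = 8 - 1/(430 + √(134 - 136)) = 8 - 1/(430 + √(-2)) = 8 - 1/(430 + I*√2) ≈ 7.9977 + 7.6484e-6*I)
((126 + 4) - 487)*T = ((126 + 4) - 487)*(739393/92451 + I*√2/184902) = (130 - 487)*(739393/92451 + I*√2/184902) = -357*(739393/92451 + I*√2/184902) = -87987767/30817 - 119*I*√2/61634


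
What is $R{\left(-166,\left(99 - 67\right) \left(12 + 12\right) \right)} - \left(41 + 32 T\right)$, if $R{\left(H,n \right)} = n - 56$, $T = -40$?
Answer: $1951$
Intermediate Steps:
$R{\left(H,n \right)} = -56 + n$ ($R{\left(H,n \right)} = n - 56 = -56 + n$)
$R{\left(-166,\left(99 - 67\right) \left(12 + 12\right) \right)} - \left(41 + 32 T\right) = \left(-56 + \left(99 - 67\right) \left(12 + 12\right)\right) - -1239 = \left(-56 + 32 \cdot 24\right) + \left(-41 + 1280\right) = \left(-56 + 768\right) + 1239 = 712 + 1239 = 1951$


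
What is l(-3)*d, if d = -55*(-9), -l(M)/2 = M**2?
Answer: -8910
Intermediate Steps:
l(M) = -2*M**2
d = 495
l(-3)*d = -2*(-3)**2*495 = -2*9*495 = -18*495 = -8910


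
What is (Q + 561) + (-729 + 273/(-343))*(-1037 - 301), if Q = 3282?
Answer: 48035187/49 ≈ 9.8031e+5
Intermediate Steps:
(Q + 561) + (-729 + 273/(-343))*(-1037 - 301) = (3282 + 561) + (-729 + 273/(-343))*(-1037 - 301) = 3843 + (-729 + 273*(-1/343))*(-1338) = 3843 + (-729 - 39/49)*(-1338) = 3843 - 35760/49*(-1338) = 3843 + 47846880/49 = 48035187/49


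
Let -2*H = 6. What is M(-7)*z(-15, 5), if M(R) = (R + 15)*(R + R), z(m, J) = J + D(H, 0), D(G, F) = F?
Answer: -560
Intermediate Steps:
H = -3 (H = -1/2*6 = -3)
z(m, J) = J (z(m, J) = J + 0 = J)
M(R) = 2*R*(15 + R) (M(R) = (15 + R)*(2*R) = 2*R*(15 + R))
M(-7)*z(-15, 5) = (2*(-7)*(15 - 7))*5 = (2*(-7)*8)*5 = -112*5 = -560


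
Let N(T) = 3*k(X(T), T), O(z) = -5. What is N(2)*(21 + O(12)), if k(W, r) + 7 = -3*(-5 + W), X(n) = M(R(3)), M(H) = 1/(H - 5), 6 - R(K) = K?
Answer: 456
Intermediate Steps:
R(K) = 6 - K
M(H) = 1/(-5 + H)
X(n) = -1/2 (X(n) = 1/(-5 + (6 - 1*3)) = 1/(-5 + (6 - 3)) = 1/(-5 + 3) = 1/(-2) = -1/2)
k(W, r) = 8 - 3*W (k(W, r) = -7 - 3*(-5 + W) = -7 + (15 - 3*W) = 8 - 3*W)
N(T) = 57/2 (N(T) = 3*(8 - 3*(-1/2)) = 3*(8 + 3/2) = 3*(19/2) = 57/2)
N(2)*(21 + O(12)) = 57*(21 - 5)/2 = (57/2)*16 = 456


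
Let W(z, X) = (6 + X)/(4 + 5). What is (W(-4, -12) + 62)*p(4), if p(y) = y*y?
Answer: 2944/3 ≈ 981.33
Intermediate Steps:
p(y) = y²
W(z, X) = ⅔ + X/9 (W(z, X) = (6 + X)/9 = (6 + X)*(⅑) = ⅔ + X/9)
(W(-4, -12) + 62)*p(4) = ((⅔ + (⅑)*(-12)) + 62)*4² = ((⅔ - 4/3) + 62)*16 = (-⅔ + 62)*16 = (184/3)*16 = 2944/3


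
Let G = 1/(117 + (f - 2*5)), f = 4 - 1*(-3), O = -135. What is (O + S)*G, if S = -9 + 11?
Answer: -7/6 ≈ -1.1667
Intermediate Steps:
f = 7 (f = 4 + 3 = 7)
S = 2
G = 1/114 (G = 1/(117 + (7 - 2*5)) = 1/(117 + (7 - 10)) = 1/(117 - 3) = 1/114 ≈ 0.0087719)
(O + S)*G = (-135 + 2)*(1/114) = -133*1/114 = -7/6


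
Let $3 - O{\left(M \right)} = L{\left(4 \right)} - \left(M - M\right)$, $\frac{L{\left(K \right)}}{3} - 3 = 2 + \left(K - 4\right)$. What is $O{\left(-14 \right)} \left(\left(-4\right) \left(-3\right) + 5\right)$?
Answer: $-204$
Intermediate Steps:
$L{\left(K \right)} = 3 + 3 K$ ($L{\left(K \right)} = 9 + 3 \left(2 + \left(K - 4\right)\right) = 9 + 3 \left(2 + \left(-4 + K\right)\right) = 9 + 3 \left(-2 + K\right) = 9 + \left(-6 + 3 K\right) = 3 + 3 K$)
$O{\left(M \right)} = -12$ ($O{\left(M \right)} = 3 - \left(\left(3 + 3 \cdot 4\right) - \left(M - M\right)\right) = 3 - \left(\left(3 + 12\right) - 0\right) = 3 - \left(15 + 0\right) = 3 - 15 = -12$)
$O{\left(-14 \right)} \left(\left(-4\right) \left(-3\right) + 5\right) = - 12 \left(\left(-4\right) \left(-3\right) + 5\right) = - 12 \left(12 + 5\right) = \left(-12\right) 17 = -204$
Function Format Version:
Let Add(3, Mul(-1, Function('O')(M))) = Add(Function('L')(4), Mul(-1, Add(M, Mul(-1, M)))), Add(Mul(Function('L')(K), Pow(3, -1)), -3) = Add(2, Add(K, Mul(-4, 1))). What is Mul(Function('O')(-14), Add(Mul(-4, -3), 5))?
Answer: -204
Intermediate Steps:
Function('L')(K) = Add(3, Mul(3, K)) (Function('L')(K) = Add(9, Mul(3, Add(2, Add(K, Mul(-4, 1))))) = Add(9, Mul(3, Add(2, Add(K, -4)))) = Add(9, Mul(3, Add(2, Add(-4, K)))) = Add(9, Mul(3, Add(-2, K))) = Add(9, Add(-6, Mul(3, K))) = Add(3, Mul(3, K)))
Function('O')(M) = -12 (Function('O')(M) = Add(3, Mul(-1, Add(Add(3, Mul(3, 4)), Mul(-1, Add(M, Mul(-1, M)))))) = Add(3, Mul(-1, Add(Add(3, 12), Mul(-1, 0)))) = Add(3, Mul(-1, Add(15, 0))) = Add(3, Mul(-1, 15)) = Add(3, -15) = -12)
Mul(Function('O')(-14), Add(Mul(-4, -3), 5)) = Mul(-12, Add(Mul(-4, -3), 5)) = Mul(-12, Add(12, 5)) = Mul(-12, 17) = -204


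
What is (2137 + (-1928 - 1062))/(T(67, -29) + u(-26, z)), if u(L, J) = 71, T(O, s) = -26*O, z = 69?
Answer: 853/1671 ≈ 0.51047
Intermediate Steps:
(2137 + (-1928 - 1062))/(T(67, -29) + u(-26, z)) = (2137 + (-1928 - 1062))/(-26*67 + 71) = (2137 - 2990)/(-1742 + 71) = -853/(-1671) = -853*(-1/1671) = 853/1671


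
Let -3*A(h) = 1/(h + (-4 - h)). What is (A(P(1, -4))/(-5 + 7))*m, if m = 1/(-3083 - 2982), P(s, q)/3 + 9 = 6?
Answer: -1/145560 ≈ -6.8700e-6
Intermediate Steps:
P(s, q) = -9 (P(s, q) = -27 + 3*6 = -27 + 18 = -9)
m = -1/6065 (m = 1/(-6065) = -1/6065 ≈ -0.00016488)
A(h) = 1/12 (A(h) = -1/(3*(h + (-4 - h))) = -⅓/(-4) = -⅓*(-¼) = 1/12)
(A(P(1, -4))/(-5 + 7))*m = (1/(12*(-5 + 7)))*(-1/6065) = ((1/12)/2)*(-1/6065) = ((1/12)*(½))*(-1/6065) = (1/24)*(-1/6065) = -1/145560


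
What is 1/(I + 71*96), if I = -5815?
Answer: 1/1001 ≈ 0.00099900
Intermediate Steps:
1/(I + 71*96) = 1/(-5815 + 71*96) = 1/(-5815 + 6816) = 1/1001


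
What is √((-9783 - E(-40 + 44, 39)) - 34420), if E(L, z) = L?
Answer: I*√44207 ≈ 210.25*I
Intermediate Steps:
√((-9783 - E(-40 + 44, 39)) - 34420) = √((-9783 - (-40 + 44)) - 34420) = √((-9783 - 1*4) - 34420) = √((-9783 - 4) - 34420) = √(-9787 - 34420) = √(-44207) = I*√44207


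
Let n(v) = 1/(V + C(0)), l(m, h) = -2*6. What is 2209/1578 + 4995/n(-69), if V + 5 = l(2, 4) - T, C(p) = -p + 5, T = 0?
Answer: -94583111/1578 ≈ -59939.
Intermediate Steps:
l(m, h) = -12
C(p) = 5 - p
V = -17 (V = -5 + (-12 - 1*0) = -5 + (-12 + 0) = -5 - 12 = -17)
n(v) = -1/12 (n(v) = 1/(-17 + (5 - 1*0)) = 1/(-17 + (5 + 0)) = 1/(-17 + 5) = 1/(-12) = -1/12)
2209/1578 + 4995/n(-69) = 2209/1578 + 4995/(-1/12) = 2209*(1/1578) + 4995*(-12) = 2209/1578 - 59940 = -94583111/1578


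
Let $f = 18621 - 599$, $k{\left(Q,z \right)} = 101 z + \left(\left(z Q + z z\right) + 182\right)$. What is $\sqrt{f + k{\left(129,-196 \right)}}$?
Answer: $2 \sqrt{2885} \approx 107.42$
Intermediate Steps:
$k{\left(Q,z \right)} = 182 + z^{2} + 101 z + Q z$ ($k{\left(Q,z \right)} = 101 z + \left(\left(Q z + z^{2}\right) + 182\right) = 101 z + \left(\left(z^{2} + Q z\right) + 182\right) = 101 z + \left(182 + z^{2} + Q z\right) = 182 + z^{2} + 101 z + Q z$)
$f = 18022$ ($f = 18621 - 599 = 18022$)
$\sqrt{f + k{\left(129,-196 \right)}} = \sqrt{18022 + \left(182 + \left(-196\right)^{2} + 101 \left(-196\right) + 129 \left(-196\right)\right)} = \sqrt{18022 + \left(182 + 38416 - 19796 - 25284\right)} = \sqrt{18022 - 6482} = \sqrt{11540} = 2 \sqrt{2885}$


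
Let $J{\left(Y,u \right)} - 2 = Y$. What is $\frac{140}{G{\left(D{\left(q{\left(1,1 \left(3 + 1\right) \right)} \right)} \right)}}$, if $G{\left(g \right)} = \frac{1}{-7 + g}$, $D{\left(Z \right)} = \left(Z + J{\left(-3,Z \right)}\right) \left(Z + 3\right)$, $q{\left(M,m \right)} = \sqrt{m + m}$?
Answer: $-280 + 560 \sqrt{2} \approx 511.96$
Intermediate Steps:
$J{\left(Y,u \right)} = 2 + Y$
$q{\left(M,m \right)} = \sqrt{2} \sqrt{m}$ ($q{\left(M,m \right)} = \sqrt{2 m} = \sqrt{2} \sqrt{m}$)
$D{\left(Z \right)} = \left(-1 + Z\right) \left(3 + Z\right)$ ($D{\left(Z \right)} = \left(Z + \left(2 - 3\right)\right) \left(Z + 3\right) = \left(Z - 1\right) \left(3 + Z\right) = \left(-1 + Z\right) \left(3 + Z\right)$)
$\frac{140}{G{\left(D{\left(q{\left(1,1 \left(3 + 1\right) \right)} \right)} \right)}} = \frac{140}{\frac{1}{-7 + \left(-3 + \left(\sqrt{2} \sqrt{1 \left(3 + 1\right)}\right)^{2} + 2 \sqrt{2} \sqrt{1 \left(3 + 1\right)}\right)}} = \frac{140}{\frac{1}{-7 + \left(-3 + \left(\sqrt{2} \sqrt{1 \cdot 4}\right)^{2} + 2 \sqrt{2} \sqrt{1 \cdot 4}\right)}} = \frac{140}{\frac{1}{-7 + \left(-3 + \left(\sqrt{2} \sqrt{4}\right)^{2} + 2 \sqrt{2} \sqrt{4}\right)}} = \frac{140}{\frac{1}{-7 + \left(-3 + \left(\sqrt{2} \cdot 2\right)^{2} + 2 \sqrt{2} \cdot 2\right)}} = \frac{140}{\frac{1}{-7 + \left(-3 + \left(2 \sqrt{2}\right)^{2} + 2 \cdot 2 \sqrt{2}\right)}} = \frac{140}{\frac{1}{-7 + \left(-3 + 8 + 4 \sqrt{2}\right)}} = \frac{140}{\frac{1}{-7 + \left(5 + 4 \sqrt{2}\right)}} = \frac{140}{\frac{1}{-2 + 4 \sqrt{2}}} = 140 \left(-2 + 4 \sqrt{2}\right) = -280 + 560 \sqrt{2}$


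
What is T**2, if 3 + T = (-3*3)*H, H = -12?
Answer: 11025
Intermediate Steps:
T = 105 (T = -3 - 3*3*(-12) = -3 - 9*(-12) = -3 + 108 = 105)
T**2 = 105**2 = 11025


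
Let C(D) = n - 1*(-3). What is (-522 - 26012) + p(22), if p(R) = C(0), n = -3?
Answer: -26534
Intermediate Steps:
C(D) = 0 (C(D) = -3 - 1*(-3) = -3 + 3 = 0)
p(R) = 0
(-522 - 26012) + p(22) = (-522 - 26012) + 0 = -26534 + 0 = -26534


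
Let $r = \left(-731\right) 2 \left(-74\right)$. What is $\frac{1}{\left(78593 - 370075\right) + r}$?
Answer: $- \frac{1}{183294} \approx -5.4557 \cdot 10^{-6}$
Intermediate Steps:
$r = 108188$ ($r = \left(-1462\right) \left(-74\right) = 108188$)
$\frac{1}{\left(78593 - 370075\right) + r} = \frac{1}{\left(78593 - 370075\right) + 108188} = \frac{1}{-291482 + 108188} = \frac{1}{-183294} = - \frac{1}{183294}$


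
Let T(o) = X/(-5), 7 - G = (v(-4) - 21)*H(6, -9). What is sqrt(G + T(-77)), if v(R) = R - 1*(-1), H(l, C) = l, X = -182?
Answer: sqrt(4685)/5 ≈ 13.689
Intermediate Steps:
v(R) = 1 + R (v(R) = R + 1 = 1 + R)
G = 151 (G = 7 - ((1 - 4) - 21)*6 = 7 - (-3 - 21)*6 = 7 - (-24)*6 = 7 - 1*(-144) = 7 + 144 = 151)
T(o) = 182/5 (T(o) = -182/(-5) = -182*(-1/5) = 182/5)
sqrt(G + T(-77)) = sqrt(151 + 182/5) = sqrt(937/5) = sqrt(4685)/5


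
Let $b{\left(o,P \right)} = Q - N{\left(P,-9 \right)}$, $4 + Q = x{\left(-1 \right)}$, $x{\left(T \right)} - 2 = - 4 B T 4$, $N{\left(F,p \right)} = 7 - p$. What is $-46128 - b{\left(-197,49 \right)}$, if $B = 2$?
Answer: $-46142$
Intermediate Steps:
$x{\left(T \right)} = 2 - 32 T$ ($x{\left(T \right)} = 2 + \left(-4\right) 2 T 4 = 2 - 8 \cdot 4 T = 2 - 32 T$)
$Q = 30$ ($Q = -4 + \left(2 - -32\right) = -4 + \left(2 + 32\right) = -4 + 34 = 30$)
$b{\left(o,P \right)} = 14$ ($b{\left(o,P \right)} = 30 - \left(7 - -9\right) = 30 - \left(7 + 9\right) = 30 - 16 = 14$)
$-46128 - b{\left(-197,49 \right)} = -46128 - 14 = -46142$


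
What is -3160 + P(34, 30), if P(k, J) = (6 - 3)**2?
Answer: -3151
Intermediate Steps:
P(k, J) = 9 (P(k, J) = 3**2 = 9)
-3160 + P(34, 30) = -3160 + 9 = -3151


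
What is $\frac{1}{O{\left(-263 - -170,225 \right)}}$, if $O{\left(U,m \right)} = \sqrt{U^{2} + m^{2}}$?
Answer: $\frac{\sqrt{6586}}{19758} \approx 0.0041074$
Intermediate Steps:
$\frac{1}{O{\left(-263 - -170,225 \right)}} = \frac{1}{\sqrt{\left(-263 - -170\right)^{2} + 225^{2}}} = \frac{1}{\sqrt{\left(-263 + 170\right)^{2} + 50625}} = \frac{1}{\sqrt{\left(-93\right)^{2} + 50625}} = \frac{1}{\sqrt{8649 + 50625}} = \frac{1}{\sqrt{59274}} = \frac{1}{3 \sqrt{6586}} = \frac{\sqrt{6586}}{19758}$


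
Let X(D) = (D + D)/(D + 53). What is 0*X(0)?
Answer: 0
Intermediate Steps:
X(D) = 2*D/(53 + D) (X(D) = (2*D)/(53 + D) = 2*D/(53 + D))
0*X(0) = 0*(2*0/(53 + 0)) = 0*(2*0/53) = 0*(2*0*(1/53)) = 0*0 = 0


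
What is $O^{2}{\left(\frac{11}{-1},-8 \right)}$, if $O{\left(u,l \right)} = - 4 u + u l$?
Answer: $17424$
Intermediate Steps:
$O{\left(u,l \right)} = - 4 u + l u$
$O^{2}{\left(\frac{11}{-1},-8 \right)} = \left(\frac{11}{-1} \left(-4 - 8\right)\right)^{2} = \left(11 \left(-1\right) \left(-12\right)\right)^{2} = \left(\left(-11\right) \left(-12\right)\right)^{2} = 132^{2} = 17424$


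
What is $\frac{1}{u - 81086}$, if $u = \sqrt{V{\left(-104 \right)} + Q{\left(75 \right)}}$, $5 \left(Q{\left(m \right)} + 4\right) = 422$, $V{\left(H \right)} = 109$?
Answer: $- \frac{405430}{32874696033} - \frac{\sqrt{4735}}{32874696033} \approx -1.2335 \cdot 10^{-5}$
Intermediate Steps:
$Q{\left(m \right)} = \frac{402}{5}$ ($Q{\left(m \right)} = -4 + \frac{1}{5} \cdot 422 = -4 + \frac{422}{5} = \frac{402}{5}$)
$u = \frac{\sqrt{4735}}{5}$ ($u = \sqrt{109 + \frac{402}{5}} = \sqrt{\frac{947}{5}} = \frac{\sqrt{4735}}{5} \approx 13.762$)
$\frac{1}{u - 81086} = \frac{1}{\frac{\sqrt{4735}}{5} - 81086} = \frac{1}{-81086 + \frac{\sqrt{4735}}{5}}$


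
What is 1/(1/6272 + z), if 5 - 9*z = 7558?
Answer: -56448/47372407 ≈ -0.0011916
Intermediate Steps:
z = -7553/9 (z = 5/9 - ⅑*7558 = 5/9 - 7558/9 = -7553/9 ≈ -839.22)
1/(1/6272 + z) = 1/(1/6272 - 7553/9) = 1/(-47372407/56448) = -56448/47372407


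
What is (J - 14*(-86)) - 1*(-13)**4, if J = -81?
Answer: -27438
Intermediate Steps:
(J - 14*(-86)) - 1*(-13)**4 = (-81 - 14*(-86)) - 1*(-13)**4 = (-81 + 1204) - 1*28561 = 1123 - 28561 = -27438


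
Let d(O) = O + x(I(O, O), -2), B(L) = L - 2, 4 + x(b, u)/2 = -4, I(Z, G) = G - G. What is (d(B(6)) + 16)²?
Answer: 16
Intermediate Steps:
I(Z, G) = 0
x(b, u) = -16 (x(b, u) = -8 + 2*(-4) = -8 - 8 = -16)
B(L) = -2 + L
d(O) = -16 + O (d(O) = O - 16 = -16 + O)
(d(B(6)) + 16)² = ((-16 + (-2 + 6)) + 16)² = ((-16 + 4) + 16)² = (-12 + 16)² = 4² = 16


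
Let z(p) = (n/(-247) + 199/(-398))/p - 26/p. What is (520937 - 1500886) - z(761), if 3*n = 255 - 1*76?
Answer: -1105188402467/1127802 ≈ -9.7995e+5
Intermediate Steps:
n = 179/3 (n = (255 - 1*76)/3 = (255 - 76)/3 = (⅓)*179 = 179/3 ≈ 59.667)
z(p) = -39631/(1482*p) (z(p) = ((179/3)/(-247) + 199/(-398))/p - 26/p = ((179/3)*(-1/247) + 199*(-1/398))/p - 26/p = (-179/741 - ½)/p - 26/p = -1099/(1482*p) - 26/p = -39631/(1482*p))
(520937 - 1500886) - z(761) = (520937 - 1500886) - (-39631)/(1482*761) = -979949 - (-39631)/(1482*761) = -979949 - 1*(-39631/1127802) = -979949 + 39631/1127802 = -1105188402467/1127802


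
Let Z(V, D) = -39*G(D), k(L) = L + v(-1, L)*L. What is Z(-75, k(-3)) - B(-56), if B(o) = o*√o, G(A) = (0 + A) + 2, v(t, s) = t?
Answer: -78 + 112*I*√14 ≈ -78.0 + 419.07*I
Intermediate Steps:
G(A) = 2 + A (G(A) = A + 2 = 2 + A)
k(L) = 0 (k(L) = L - L = 0)
Z(V, D) = -78 - 39*D (Z(V, D) = -39*(2 + D) = -78 - 39*D)
B(o) = o^(3/2)
Z(-75, k(-3)) - B(-56) = (-78 - 39*0) - (-56)^(3/2) = (-78 + 0) - (-112)*I*√14 = -78 + 112*I*√14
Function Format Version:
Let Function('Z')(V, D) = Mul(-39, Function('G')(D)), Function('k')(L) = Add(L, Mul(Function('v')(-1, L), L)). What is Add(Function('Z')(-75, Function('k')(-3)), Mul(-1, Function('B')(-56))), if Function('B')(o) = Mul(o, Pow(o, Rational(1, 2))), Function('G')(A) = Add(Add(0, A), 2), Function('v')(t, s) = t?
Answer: Add(-78, Mul(112, I, Pow(14, Rational(1, 2)))) ≈ Add(-78.000, Mul(419.07, I))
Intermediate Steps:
Function('G')(A) = Add(2, A) (Function('G')(A) = Add(A, 2) = Add(2, A))
Function('k')(L) = 0 (Function('k')(L) = Add(L, Mul(-1, L)) = 0)
Function('Z')(V, D) = Add(-78, Mul(-39, D)) (Function('Z')(V, D) = Mul(-39, Add(2, D)) = Add(-78, Mul(-39, D)))
Function('B')(o) = Pow(o, Rational(3, 2))
Add(Function('Z')(-75, Function('k')(-3)), Mul(-1, Function('B')(-56))) = Add(Add(-78, Mul(-39, 0)), Mul(-1, Pow(-56, Rational(3, 2)))) = Add(Add(-78, 0), Mul(-1, Mul(-112, I, Pow(14, Rational(1, 2))))) = Add(-78, Mul(112, I, Pow(14, Rational(1, 2))))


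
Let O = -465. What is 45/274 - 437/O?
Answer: 140663/127410 ≈ 1.1040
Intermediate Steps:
45/274 - 437/O = 45/274 - 437/(-465) = 45*(1/274) - 437*(-1/465) = 45/274 + 437/465 = 140663/127410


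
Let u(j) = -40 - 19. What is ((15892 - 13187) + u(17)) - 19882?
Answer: -17236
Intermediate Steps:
u(j) = -59
((15892 - 13187) + u(17)) - 19882 = ((15892 - 13187) - 59) - 19882 = (2705 - 59) - 19882 = 2646 - 19882 = -17236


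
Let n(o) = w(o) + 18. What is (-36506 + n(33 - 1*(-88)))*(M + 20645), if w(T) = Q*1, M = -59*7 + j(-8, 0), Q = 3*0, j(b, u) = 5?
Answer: -738407656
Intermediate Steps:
Q = 0
M = -408 (M = -59*7 + 5 = -413 + 5 = -408)
w(T) = 0 (w(T) = 0*1 = 0)
n(o) = 18 (n(o) = 0 + 18 = 18)
(-36506 + n(33 - 1*(-88)))*(M + 20645) = (-36506 + 18)*(-408 + 20645) = -36488*20237 = -738407656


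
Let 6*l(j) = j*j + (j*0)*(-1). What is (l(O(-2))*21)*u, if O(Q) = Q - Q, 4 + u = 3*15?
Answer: 0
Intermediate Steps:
u = 41 (u = -4 + 3*15 = -4 + 45 = 41)
O(Q) = 0
l(j) = j²/6 (l(j) = (j*j + (j*0)*(-1))/6 = (j² + 0*(-1))/6 = (j² + 0)/6 = j²/6)
(l(O(-2))*21)*u = (((⅙)*0²)*21)*41 = (((⅙)*0)*21)*41 = (0*21)*41 = 0*41 = 0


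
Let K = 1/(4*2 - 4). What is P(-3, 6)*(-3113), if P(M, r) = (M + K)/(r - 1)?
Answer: 34243/20 ≈ 1712.2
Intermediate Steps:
K = ¼ (K = 1/(8 - 4) = 1/4 = ¼ ≈ 0.25000)
P(M, r) = (¼ + M)/(-1 + r) (P(M, r) = (M + ¼)/(r - 1) = (¼ + M)/(-1 + r))
P(-3, 6)*(-3113) = ((¼ - 3)/(-1 + 6))*(-3113) = (-11/4/5)*(-3113) = ((⅕)*(-11/4))*(-3113) = -11/20*(-3113) = 34243/20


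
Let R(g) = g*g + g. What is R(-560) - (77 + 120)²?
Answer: 274231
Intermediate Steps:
R(g) = g + g² (R(g) = g² + g = g + g²)
R(-560) - (77 + 120)² = -560*(1 - 560) - (77 + 120)² = -560*(-559) - 1*197² = 313040 - 1*38809 = 313040 - 38809 = 274231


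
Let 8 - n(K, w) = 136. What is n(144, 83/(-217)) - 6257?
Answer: -6385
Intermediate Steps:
n(K, w) = -128 (n(K, w) = 8 - 1*136 = 8 - 136 = -128)
n(144, 83/(-217)) - 6257 = -128 - 6257 = -6385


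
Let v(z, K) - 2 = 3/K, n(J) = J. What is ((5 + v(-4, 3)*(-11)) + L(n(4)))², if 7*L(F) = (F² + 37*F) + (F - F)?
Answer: 1024/49 ≈ 20.898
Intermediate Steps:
v(z, K) = 2 + 3/K
L(F) = F²/7 + 37*F/7 (L(F) = ((F² + 37*F) + (F - F))/7 = ((F² + 37*F) + 0)/7 = (F² + 37*F)/7 = F²/7 + 37*F/7)
((5 + v(-4, 3)*(-11)) + L(n(4)))² = ((5 + (2 + 3/3)*(-11)) + (⅐)*4*(37 + 4))² = ((5 + (2 + 3*(⅓))*(-11)) + (⅐)*4*41)² = ((5 + (2 + 1)*(-11)) + 164/7)² = ((5 + 3*(-11)) + 164/7)² = ((5 - 33) + 164/7)² = (-28 + 164/7)² = (-32/7)² = 1024/49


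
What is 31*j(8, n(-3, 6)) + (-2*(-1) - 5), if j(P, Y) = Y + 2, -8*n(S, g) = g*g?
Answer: -161/2 ≈ -80.500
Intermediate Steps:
n(S, g) = -g²/8 (n(S, g) = -g*g/8 = -g²/8)
j(P, Y) = 2 + Y
31*j(8, n(-3, 6)) + (-2*(-1) - 5) = 31*(2 - ⅛*6²) + (-2*(-1) - 5) = 31*(2 - ⅛*36) + (2 - 5) = 31*(2 - 9/2) - 3 = 31*(-5/2) - 3 = -155/2 - 3 = -161/2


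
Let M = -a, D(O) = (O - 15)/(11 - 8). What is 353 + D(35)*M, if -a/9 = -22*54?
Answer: -70927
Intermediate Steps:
D(O) = -5 + O/3 (D(O) = (-15 + O)/3 = (-15 + O)*(⅓) = -5 + O/3)
a = 10692 (a = -(-198)*54 = -9*(-1188) = 10692)
M = -10692 (M = -1*10692 = -10692)
353 + D(35)*M = 353 + (-5 + (⅓)*35)*(-10692) = 353 + (-5 + 35/3)*(-10692) = 353 + (20/3)*(-10692) = 353 - 71280 = -70927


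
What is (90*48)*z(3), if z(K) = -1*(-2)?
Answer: 8640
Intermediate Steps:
z(K) = 2
(90*48)*z(3) = (90*48)*2 = 4320*2 = 8640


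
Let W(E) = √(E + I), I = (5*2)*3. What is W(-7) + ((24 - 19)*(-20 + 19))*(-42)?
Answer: 210 + √23 ≈ 214.80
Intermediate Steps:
I = 30 (I = 10*3 = 30)
W(E) = √(30 + E) (W(E) = √(E + 30) = √(30 + E))
W(-7) + ((24 - 19)*(-20 + 19))*(-42) = √(30 - 7) + ((24 - 19)*(-20 + 19))*(-42) = √23 + (5*(-1))*(-42) = √23 - 5*(-42) = √23 + 210 = 210 + √23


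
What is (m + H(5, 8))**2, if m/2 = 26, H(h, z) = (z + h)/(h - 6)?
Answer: 1521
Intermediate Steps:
H(h, z) = (h + z)/(-6 + h)
m = 52 (m = 2*26 = 52)
(m + H(5, 8))**2 = (52 + (5 + 8)/(-6 + 5))**2 = (52 + 13/(-1))**2 = (52 - 1*13)**2 = (52 - 13)**2 = 39**2 = 1521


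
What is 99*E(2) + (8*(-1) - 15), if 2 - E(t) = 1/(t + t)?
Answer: 601/4 ≈ 150.25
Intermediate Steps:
E(t) = 2 - 1/(2*t) (E(t) = 2 - 1/(t + t) = 2 - 1/(2*t))
99*E(2) + (8*(-1) - 15) = 99*(2 - ½/2) + (8*(-1) - 15) = 99*(2 - ½*½) + (-8 - 15) = 99*(2 - ¼) - 23 = 99*(7/4) - 23 = 693/4 - 23 = 601/4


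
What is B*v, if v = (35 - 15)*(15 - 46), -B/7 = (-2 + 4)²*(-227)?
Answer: -3940720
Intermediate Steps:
B = 6356 (B = -7*(-2 + 4)²*(-227) = -7*2²*(-227) = -28*(-227) = -7*(-908) = 6356)
v = -620 (v = 20*(-31) = -620)
B*v = 6356*(-620) = -3940720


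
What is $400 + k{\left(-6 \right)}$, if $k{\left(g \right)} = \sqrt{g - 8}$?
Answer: $400 + i \sqrt{14} \approx 400.0 + 3.7417 i$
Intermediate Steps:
$k{\left(g \right)} = \sqrt{-8 + g}$
$400 + k{\left(-6 \right)} = 400 + \sqrt{-8 - 6} = 400 + \sqrt{-14} = 400 + i \sqrt{14}$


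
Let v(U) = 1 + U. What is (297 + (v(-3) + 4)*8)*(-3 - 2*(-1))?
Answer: -313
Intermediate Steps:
(297 + (v(-3) + 4)*8)*(-3 - 2*(-1)) = (297 + ((1 - 3) + 4)*8)*(-3 - 2*(-1)) = (297 + (-2 + 4)*8)*(-3 + 2) = (297 + 2*8)*(-1) = (297 + 16)*(-1) = 313*(-1) = -313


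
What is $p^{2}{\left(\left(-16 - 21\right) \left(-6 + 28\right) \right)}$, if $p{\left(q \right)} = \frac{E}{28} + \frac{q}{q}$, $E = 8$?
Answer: $\frac{81}{49} \approx 1.6531$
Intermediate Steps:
$p{\left(q \right)} = \frac{9}{7}$ ($p{\left(q \right)} = \frac{8}{28} + \frac{q}{q} = 8 \cdot \frac{1}{28} + 1 = \frac{2}{7} + 1 = \frac{9}{7}$)
$p^{2}{\left(\left(-16 - 21\right) \left(-6 + 28\right) \right)} = \left(\frac{9}{7}\right)^{2} = \frac{81}{49}$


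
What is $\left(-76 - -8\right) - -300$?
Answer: $232$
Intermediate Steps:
$\left(-76 - -8\right) - -300 = \left(-76 + 8\right) + 300 = -68 + 300 = 232$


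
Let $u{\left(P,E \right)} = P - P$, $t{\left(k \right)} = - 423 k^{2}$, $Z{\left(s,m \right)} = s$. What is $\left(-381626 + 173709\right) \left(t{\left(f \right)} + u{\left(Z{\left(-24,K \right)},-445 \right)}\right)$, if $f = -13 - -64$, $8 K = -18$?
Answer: $228755065491$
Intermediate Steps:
$K = - \frac{9}{4}$ ($K = \frac{1}{8} \left(-18\right) = - \frac{9}{4} \approx -2.25$)
$f = 51$ ($f = -13 + 64 = 51$)
$u{\left(P,E \right)} = 0$
$\left(-381626 + 173709\right) \left(t{\left(f \right)} + u{\left(Z{\left(-24,K \right)},-445 \right)}\right) = \left(-381626 + 173709\right) \left(- 423 \cdot 51^{2} + 0\right) = - 207917 \left(\left(-423\right) 2601 + 0\right) = - 207917 \left(-1100223 + 0\right) = \left(-207917\right) \left(-1100223\right) = 228755065491$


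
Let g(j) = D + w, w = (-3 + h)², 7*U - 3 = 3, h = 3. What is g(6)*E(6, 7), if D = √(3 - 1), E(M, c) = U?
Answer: 6*√2/7 ≈ 1.2122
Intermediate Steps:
U = 6/7 (U = 3/7 + (⅐)*3 = 3/7 + 3/7 = 6/7 ≈ 0.85714)
E(M, c) = 6/7
w = 0 (w = (-3 + 3)² = 0² = 0)
D = √2 ≈ 1.4142
g(j) = √2 (g(j) = √2 + 0 = √2)
g(6)*E(6, 7) = √2*(6/7) = 6*√2/7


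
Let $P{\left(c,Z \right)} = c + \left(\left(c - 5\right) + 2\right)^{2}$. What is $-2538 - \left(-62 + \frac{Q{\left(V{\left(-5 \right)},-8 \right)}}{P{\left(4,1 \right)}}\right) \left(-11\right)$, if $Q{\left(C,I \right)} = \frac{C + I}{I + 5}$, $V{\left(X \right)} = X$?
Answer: $- \frac{48157}{15} \approx -3210.5$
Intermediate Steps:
$Q{\left(C,I \right)} = \frac{C + I}{5 + I}$
$P{\left(c,Z \right)} = c + \left(-3 + c\right)^{2}$ ($P{\left(c,Z \right)} = c + \left(\left(-5 + c\right) + 2\right)^{2} = c + \left(-3 + c\right)^{2}$)
$-2538 - \left(-62 + \frac{Q{\left(V{\left(-5 \right)},-8 \right)}}{P{\left(4,1 \right)}}\right) \left(-11\right) = -2538 - \left(-62 + \frac{\frac{1}{5 - 8} \left(-5 - 8\right)}{4 + \left(-3 + 4\right)^{2}}\right) \left(-11\right) = -2538 - \left(-62 + \frac{\frac{1}{-3} \left(-13\right)}{4 + 1^{2}}\right) \left(-11\right) = -2538 - \left(-62 + \frac{\left(- \frac{1}{3}\right) \left(-13\right)}{4 + 1}\right) \left(-11\right) = -2538 - \left(-62 + \frac{13}{3 \cdot 5}\right) \left(-11\right) = -2538 - \left(-62 + \frac{13}{3} \cdot \frac{1}{5}\right) \left(-11\right) = -2538 - \left(-62 + \frac{13}{15}\right) \left(-11\right) = -2538 - \left(- \frac{917}{15}\right) \left(-11\right) = -2538 - \frac{10087}{15} = - \frac{48157}{15}$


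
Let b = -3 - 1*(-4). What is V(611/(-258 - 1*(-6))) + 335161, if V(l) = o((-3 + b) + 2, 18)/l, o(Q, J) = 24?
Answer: 204777323/611 ≈ 3.3515e+5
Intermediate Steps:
b = 1 (b = -3 + 4 = 1)
V(l) = 24/l
V(611/(-258 - 1*(-6))) + 335161 = 24/((611/(-258 - 1*(-6)))) + 335161 = 24/((611/(-258 + 6))) + 335161 = 24/((611/(-252))) + 335161 = 24/((611*(-1/252))) + 335161 = 24/(-611/252) + 335161 = 24*(-252/611) + 335161 = -6048/611 + 335161 = 204777323/611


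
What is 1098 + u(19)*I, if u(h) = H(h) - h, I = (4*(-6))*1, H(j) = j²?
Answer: -7110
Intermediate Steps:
I = -24 (I = -24*1 = -24)
u(h) = h² - h
1098 + u(19)*I = 1098 + (19*(-1 + 19))*(-24) = 1098 + (19*18)*(-24) = 1098 + 342*(-24) = 1098 - 8208 = -7110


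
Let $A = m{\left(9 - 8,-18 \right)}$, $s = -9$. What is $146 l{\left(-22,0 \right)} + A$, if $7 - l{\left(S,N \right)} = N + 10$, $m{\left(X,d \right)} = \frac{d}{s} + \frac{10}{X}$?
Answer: $-426$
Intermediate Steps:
$m{\left(X,d \right)} = \frac{10}{X} - \frac{d}{9}$ ($m{\left(X,d \right)} = \frac{d}{-9} + \frac{10}{X} = d \left(- \frac{1}{9}\right) + \frac{10}{X} = - \frac{d}{9} + \frac{10}{X} = \frac{10}{X} - \frac{d}{9}$)
$A = 12$ ($A = \frac{10}{9 - 8} - -2 = \frac{10}{9 - 8} + 2 = \frac{10}{1} + 2 = 10 \cdot 1 + 2 = 10 + 2 = 12$)
$l{\left(S,N \right)} = -3 - N$ ($l{\left(S,N \right)} = 7 - \left(N + 10\right) = 7 - \left(10 + N\right) = -3 - N$)
$146 l{\left(-22,0 \right)} + A = 146 \left(-3 - 0\right) + 12 = 146 \left(-3 + 0\right) + 12 = 146 \left(-3\right) + 12 = -438 + 12 = -426$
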